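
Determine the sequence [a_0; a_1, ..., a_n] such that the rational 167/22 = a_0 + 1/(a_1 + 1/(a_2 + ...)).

[7; 1, 1, 2, 4]

Run the Euclidean algorithm on 167 and 22; the successive quotients are the partial quotients a_0, a_1, ... (each step inverts the fractional part left over by the previous one):
  167 = 7*22 + 13, so a_0 = 7.
  22 = 1*13 + 9, so a_1 = 1.
  13 = 1*9 + 4, so a_2 = 1.
  9 = 2*4 + 1, so a_3 = 2.
  4 = 4*1 + 0, so a_4 = 4.
The remainder reaches 0 after 5 divisions, so the expansion has 5 partial quotients, read off in order.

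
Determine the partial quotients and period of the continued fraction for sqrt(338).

[18; (2, 1, 1, 2, 36)]

Write x_i = (sqrt(338) + m_i)/d_i with (m_0, d_0) = (0, 1). a_0 = floor(sqrt(338)) = 18, since 18^2 = 324 <= 338 < 361 = 19^2.
Iterate m_{i+1} = d_i*a_i - m_i, d_{i+1} = (338 - m_{i+1}^2)/d_i, a_{i+1} = floor((a_0 + m_{i+1})/d_{i+1}):
  m_1 = 1*18 - 0 = 18, d_1 = (338 - 18^2)/1 = 14/1 = 14, a_1 = floor((18 + 18)/14) = 2.
  m_2 = 14*2 - 18 = 10, d_2 = (338 - 10^2)/14 = 238/14 = 17, a_2 = floor((18 + 10)/17) = 1.
  m_3 = 17*1 - 10 = 7, d_3 = (338 - 7^2)/17 = 289/17 = 17, a_3 = floor((18 + 7)/17) = 1.
  m_4 = 17*1 - 7 = 10, d_4 = (338 - 10^2)/17 = 238/17 = 14, a_4 = floor((18 + 10)/14) = 2.
  m_5 = 14*2 - 10 = 18, d_5 = (338 - 18^2)/14 = 14/14 = 1, a_5 = floor((18 + 18)/1) = 36.
  m_6 = 1*36 - 18 = 18, d_6 = (338 - 18^2)/1 = 14/1 = 14: (m_6, d_6) = (m_1, d_1) = (18, 14), so from here the quotients repeat a_1, ..., a_5; the period length is 5.
Hence the expansion of sqrt(338) is a_0 = 18 followed by the repeating block 2, 1, 1, 2, 36 (period 5).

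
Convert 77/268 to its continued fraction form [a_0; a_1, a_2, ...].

[0; 3, 2, 12, 3]

Run the Euclidean algorithm on 77 and 268; the successive quotients are the partial quotients a_0, a_1, ... (each step inverts the fractional part left over by the previous one):
  77 = 0*268 + 77, so a_0 = 0.
  268 = 3*77 + 37, so a_1 = 3.
  77 = 2*37 + 3, so a_2 = 2.
  37 = 12*3 + 1, so a_3 = 12.
  3 = 3*1 + 0, so a_4 = 3.
The remainder reaches 0 after 5 divisions, so the expansion has 5 partial quotients, read off in order.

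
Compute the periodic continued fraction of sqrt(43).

[6; (1, 1, 3, 1, 5, 1, 3, 1, 1, 12)]

Write x_i = (sqrt(43) + m_i)/d_i with (m_0, d_0) = (0, 1). a_0 = floor(sqrt(43)) = 6, since 6^2 = 36 <= 43 < 49 = 7^2.
Iterate m_{i+1} = d_i*a_i - m_i, d_{i+1} = (43 - m_{i+1}^2)/d_i, a_{i+1} = floor((a_0 + m_{i+1})/d_{i+1}):
  m_1 = 1*6 - 0 = 6, d_1 = (43 - 6^2)/1 = 7/1 = 7, a_1 = floor((6 + 6)/7) = 1.
  m_2 = 7*1 - 6 = 1, d_2 = (43 - 1^2)/7 = 42/7 = 6, a_2 = floor((6 + 1)/6) = 1.
  m_3 = 6*1 - 1 = 5, d_3 = (43 - 5^2)/6 = 18/6 = 3, a_3 = floor((6 + 5)/3) = 3.
  m_4 = 3*3 - 5 = 4, d_4 = (43 - 4^2)/3 = 27/3 = 9, a_4 = floor((6 + 4)/9) = 1.
  m_5 = 9*1 - 4 = 5, d_5 = (43 - 5^2)/9 = 18/9 = 2, a_5 = floor((6 + 5)/2) = 5.
  m_6 = 2*5 - 5 = 5, d_6 = (43 - 5^2)/2 = 18/2 = 9, a_6 = floor((6 + 5)/9) = 1.
  m_7 = 9*1 - 5 = 4, d_7 = (43 - 4^2)/9 = 27/9 = 3, a_7 = floor((6 + 4)/3) = 3.
  m_8 = 3*3 - 4 = 5, d_8 = (43 - 5^2)/3 = 18/3 = 6, a_8 = floor((6 + 5)/6) = 1.
  m_9 = 6*1 - 5 = 1, d_9 = (43 - 1^2)/6 = 42/6 = 7, a_9 = floor((6 + 1)/7) = 1.
  m_10 = 7*1 - 1 = 6, d_10 = (43 - 6^2)/7 = 7/7 = 1, a_10 = floor((6 + 6)/1) = 12.
  m_11 = 1*12 - 6 = 6, d_11 = (43 - 6^2)/1 = 7/1 = 7: (m_11, d_11) = (m_1, d_1) = (6, 7), so from here the quotients repeat a_1, ..., a_10; the period length is 10.
Hence the expansion of sqrt(43) is a_0 = 6 followed by the repeating block 1, 1, 3, 1, 5, 1, 3, 1, 1, 12 (period 10).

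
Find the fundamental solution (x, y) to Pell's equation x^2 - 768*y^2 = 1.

(x, y) = (18817, 679)

First expand sqrt(768) as a continued fraction. With x_i = (sqrt(768) + m_i)/d_i and (m_0, d_0) = (0, 1): a_0 = floor(sqrt(768)) = 27, since 27^2 = 729 <= 768 < 784 = 28^2.
Iterate m_{i+1} = d_i*a_i - m_i, d_{i+1} = (768 - m_{i+1}^2)/d_i, a_{i+1} = floor((a_0 + m_{i+1})/d_{i+1}):
  m_1 = 1*27 - 0 = 27, d_1 = (768 - 27^2)/1 = 39/1 = 39, a_1 = floor((27 + 27)/39) = 1.
  m_2 = 39*1 - 27 = 12, d_2 = (768 - 12^2)/39 = 624/39 = 16, a_2 = floor((27 + 12)/16) = 2.
  m_3 = 16*2 - 12 = 20, d_3 = (768 - 20^2)/16 = 368/16 = 23, a_3 = floor((27 + 20)/23) = 2.
  m_4 = 23*2 - 20 = 26, d_4 = (768 - 26^2)/23 = 92/23 = 4, a_4 = floor((27 + 26)/4) = 13.
  m_5 = 4*13 - 26 = 26, d_5 = (768 - 26^2)/4 = 92/4 = 23, a_5 = floor((27 + 26)/23) = 2.
  m_6 = 23*2 - 26 = 20, d_6 = (768 - 20^2)/23 = 368/23 = 16, a_6 = floor((27 + 20)/16) = 2.
  m_7 = 16*2 - 20 = 12, d_7 = (768 - 12^2)/16 = 624/16 = 39, a_7 = floor((27 + 12)/39) = 1.
  m_8 = 39*1 - 12 = 27, d_8 = (768 - 27^2)/39 = 39/39 = 1, a_8 = floor((27 + 27)/1) = 54.
  m_9 = 1*54 - 27 = 27, d_9 = (768 - 27^2)/1 = 39/1 = 39: (m_9, d_9) = (m_1, d_1) = (27, 39), so from here the quotients repeat a_1, ..., a_8; the period length is 8.
So sqrt(768) = [27; (1, 2, 2, 13, 2, 2, 1, 54)] with period length k = 8.
k is even, so the fundamental solution of x^2 - 768y^2 = 1 is (p_{k-1}, q_{k-1}) = (p_7, q_7); compute convergents through index 7.
Convergents (p_i = a_i*p_{i-1} + p_{i-2}, q_i = a_i*q_{i-1} + q_{i-2} with p_{-2}=0, p_{-1}=1, q_{-2}=1, q_{-1}=0):
  i=0: a_0=27, p_0 = 27*1 + 0 = 27, q_0 = 27*0 + 1 = 1.
  i=1: a_1=1, p_1 = 1*27 + 1 = 28, q_1 = 1*1 + 0 = 1.
  i=2: a_2=2, p_2 = 2*28 + 27 = 83, q_2 = 2*1 + 1 = 3.
  i=3: a_3=2, p_3 = 2*83 + 28 = 194, q_3 = 2*3 + 1 = 7.
  i=4: a_4=13, p_4 = 13*194 + 83 = 2605, q_4 = 13*7 + 3 = 94.
  i=5: a_5=2, p_5 = 2*2605 + 194 = 5404, q_5 = 2*94 + 7 = 195.
  i=6: a_6=2, p_6 = 2*5404 + 2605 = 13413, q_6 = 2*195 + 94 = 484.
  i=7: a_7=1, p_7 = 1*13413 + 5404 = 18817, q_7 = 1*484 + 195 = 679.
Check: 18817^2 - 768*679^2 = 354079489 - 354079488 = 1, so (x, y) = (18817, 679) solves the equation, and by the theorem it is the least positive solution.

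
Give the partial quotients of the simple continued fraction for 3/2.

Run the Euclidean algorithm on 3 and 2; the successive quotients are the partial quotients a_0, a_1, ... (each step inverts the fractional part left over by the previous one):
  3 = 1*2 + 1, so a_0 = 1.
  2 = 2*1 + 0, so a_1 = 2.
The remainder reaches 0 after 2 divisions, so the expansion has 2 partial quotients, read off in order.

[1; 2]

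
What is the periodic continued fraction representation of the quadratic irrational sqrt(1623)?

[40; (3, 2, 26, 2, 3, 80)]

Write x_i = (sqrt(1623) + m_i)/d_i with (m_0, d_0) = (0, 1). a_0 = floor(sqrt(1623)) = 40, since 40^2 = 1600 <= 1623 < 1681 = 41^2.
Iterate m_{i+1} = d_i*a_i - m_i, d_{i+1} = (1623 - m_{i+1}^2)/d_i, a_{i+1} = floor((a_0 + m_{i+1})/d_{i+1}):
  m_1 = 1*40 - 0 = 40, d_1 = (1623 - 40^2)/1 = 23/1 = 23, a_1 = floor((40 + 40)/23) = 3.
  m_2 = 23*3 - 40 = 29, d_2 = (1623 - 29^2)/23 = 782/23 = 34, a_2 = floor((40 + 29)/34) = 2.
  m_3 = 34*2 - 29 = 39, d_3 = (1623 - 39^2)/34 = 102/34 = 3, a_3 = floor((40 + 39)/3) = 26.
  m_4 = 3*26 - 39 = 39, d_4 = (1623 - 39^2)/3 = 102/3 = 34, a_4 = floor((40 + 39)/34) = 2.
  m_5 = 34*2 - 39 = 29, d_5 = (1623 - 29^2)/34 = 782/34 = 23, a_5 = floor((40 + 29)/23) = 3.
  m_6 = 23*3 - 29 = 40, d_6 = (1623 - 40^2)/23 = 23/23 = 1, a_6 = floor((40 + 40)/1) = 80.
  m_7 = 1*80 - 40 = 40, d_7 = (1623 - 40^2)/1 = 23/1 = 23: (m_7, d_7) = (m_1, d_1) = (40, 23), so from here the quotients repeat a_1, ..., a_6; the period length is 6.
Hence the expansion of sqrt(1623) is a_0 = 40 followed by the repeating block 3, 2, 26, 2, 3, 80 (period 6).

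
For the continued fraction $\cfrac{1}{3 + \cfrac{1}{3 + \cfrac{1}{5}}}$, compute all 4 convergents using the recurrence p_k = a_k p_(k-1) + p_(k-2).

0/1, 1/3, 3/10, 16/53

Using the convergent recurrence p_i = a_i*p_{i-1} + p_{i-2}, q_i = a_i*q_{i-1} + q_{i-2} with p_{-2}=0, p_{-1}=1, q_{-2}=1, q_{-1}=0:
  i=0: a_0=0, p_0 = 0*1 + 0 = 0, q_0 = 0*0 + 1 = 1.
  i=1: a_1=3, p_1 = 3*0 + 1 = 1, q_1 = 3*1 + 0 = 3.
  i=2: a_2=3, p_2 = 3*1 + 0 = 3, q_2 = 3*3 + 1 = 10.
  i=3: a_3=5, p_3 = 5*3 + 1 = 16, q_3 = 5*10 + 3 = 53.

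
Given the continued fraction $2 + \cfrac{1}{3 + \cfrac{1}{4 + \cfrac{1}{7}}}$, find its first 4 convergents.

2/1, 7/3, 30/13, 217/94

Using the convergent recurrence p_i = a_i*p_{i-1} + p_{i-2}, q_i = a_i*q_{i-1} + q_{i-2} with p_{-2}=0, p_{-1}=1, q_{-2}=1, q_{-1}=0:
  i=0: a_0=2, p_0 = 2*1 + 0 = 2, q_0 = 2*0 + 1 = 1.
  i=1: a_1=3, p_1 = 3*2 + 1 = 7, q_1 = 3*1 + 0 = 3.
  i=2: a_2=4, p_2 = 4*7 + 2 = 30, q_2 = 4*3 + 1 = 13.
  i=3: a_3=7, p_3 = 7*30 + 7 = 217, q_3 = 7*13 + 3 = 94.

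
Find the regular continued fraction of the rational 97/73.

Run the Euclidean algorithm on 97 and 73; the successive quotients are the partial quotients a_0, a_1, ... (each step inverts the fractional part left over by the previous one):
  97 = 1*73 + 24, so a_0 = 1.
  73 = 3*24 + 1, so a_1 = 3.
  24 = 24*1 + 0, so a_2 = 24.
The remainder reaches 0 after 3 divisions, so the expansion has 3 partial quotients, read off in order.

[1; 3, 24]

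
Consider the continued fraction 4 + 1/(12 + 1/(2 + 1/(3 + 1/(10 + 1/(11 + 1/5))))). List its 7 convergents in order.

Using the convergent recurrence p_i = a_i*p_{i-1} + p_{i-2}, q_i = a_i*q_{i-1} + q_{i-2} with p_{-2}=0, p_{-1}=1, q_{-2}=1, q_{-1}=0:
  i=0: a_0=4, p_0 = 4*1 + 0 = 4, q_0 = 4*0 + 1 = 1.
  i=1: a_1=12, p_1 = 12*4 + 1 = 49, q_1 = 12*1 + 0 = 12.
  i=2: a_2=2, p_2 = 2*49 + 4 = 102, q_2 = 2*12 + 1 = 25.
  i=3: a_3=3, p_3 = 3*102 + 49 = 355, q_3 = 3*25 + 12 = 87.
  i=4: a_4=10, p_4 = 10*355 + 102 = 3652, q_4 = 10*87 + 25 = 895.
  i=5: a_5=11, p_5 = 11*3652 + 355 = 40527, q_5 = 11*895 + 87 = 9932.
  i=6: a_6=5, p_6 = 5*40527 + 3652 = 206287, q_6 = 5*9932 + 895 = 50555.

4/1, 49/12, 102/25, 355/87, 3652/895, 40527/9932, 206287/50555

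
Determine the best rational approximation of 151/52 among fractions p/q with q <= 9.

Expand x = 151/52 as a continued fraction with the Euclidean algorithm:
  151 = 2*52 + 47, so a_0 = 2.
  52 = 1*47 + 5, so a_1 = 1.
  47 = 9*5 + 2, so a_2 = 9.
  5 = 2*2 + 1, so a_3 = 2.
  2 = 2*1 + 0, so a_4 = 2.
so x = [2; 1, 9, 2, 2].
Convergents (p_i = a_i*p_{i-1} + p_{i-2}, q_i = a_i*q_{i-1} + q_{i-2} with p_{-2}=0, p_{-1}=1, q_{-2}=1, q_{-1}=0), until the denominator exceeds 9:
  i=0: a_0=2, p_0 = 2*1 + 0 = 2, q_0 = 2*0 + 1 = 1.
  i=1: a_1=1, p_1 = 1*2 + 1 = 3, q_1 = 1*1 + 0 = 1.
  i=2: a_2=9, p_2 = 9*3 + 2 = 29, q_2 = 9*1 + 1 = 10.
q_2 = 10 > 9, so the last convergent with denominator <= 9 is p_1/q_1 = 3/1.
The closest fraction with denominator <= 9 is either p_1/q_1 or the intermediate fraction (k*p_1 + p_0)/(k*q_1 + q_0) with the largest k >= 1 whose denominator stays <= 9; these approach x as k grows, and every other convergent or intermediate fraction in range is farther away.
Largest k: floor((9 - q_0)/q_1) = floor((9 - 1)/1) = 8.
That gives (8*3 + 2)/(8*1 + 1) = 26/9.
Compare the errors: |x - 3/1| = |151*1 - 3*52|/(52*1) = 5/52, and |x - 26/9| = |151*9 - 26*52|/(52*9) = 7/468.
Cross-multiplying, 7*52 = 364 < 2340 = 5*468, so 7/468 is smaller: the intermediate fraction 26/9 is closer to x than 3/1.

26/9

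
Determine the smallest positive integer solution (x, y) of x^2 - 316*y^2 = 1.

(x, y) = (12799, 720)

First expand sqrt(316) as a continued fraction. With x_i = (sqrt(316) + m_i)/d_i and (m_0, d_0) = (0, 1): a_0 = floor(sqrt(316)) = 17, since 17^2 = 289 <= 316 < 324 = 18^2.
Iterate m_{i+1} = d_i*a_i - m_i, d_{i+1} = (316 - m_{i+1}^2)/d_i, a_{i+1} = floor((a_0 + m_{i+1})/d_{i+1}):
  m_1 = 1*17 - 0 = 17, d_1 = (316 - 17^2)/1 = 27/1 = 27, a_1 = floor((17 + 17)/27) = 1.
  m_2 = 27*1 - 17 = 10, d_2 = (316 - 10^2)/27 = 216/27 = 8, a_2 = floor((17 + 10)/8) = 3.
  m_3 = 8*3 - 10 = 14, d_3 = (316 - 14^2)/8 = 120/8 = 15, a_3 = floor((17 + 14)/15) = 2.
  m_4 = 15*2 - 14 = 16, d_4 = (316 - 16^2)/15 = 60/15 = 4, a_4 = floor((17 + 16)/4) = 8.
  m_5 = 4*8 - 16 = 16, d_5 = (316 - 16^2)/4 = 60/4 = 15, a_5 = floor((17 + 16)/15) = 2.
  m_6 = 15*2 - 16 = 14, d_6 = (316 - 14^2)/15 = 120/15 = 8, a_6 = floor((17 + 14)/8) = 3.
  m_7 = 8*3 - 14 = 10, d_7 = (316 - 10^2)/8 = 216/8 = 27, a_7 = floor((17 + 10)/27) = 1.
  m_8 = 27*1 - 10 = 17, d_8 = (316 - 17^2)/27 = 27/27 = 1, a_8 = floor((17 + 17)/1) = 34.
  m_9 = 1*34 - 17 = 17, d_9 = (316 - 17^2)/1 = 27/1 = 27: (m_9, d_9) = (m_1, d_1) = (17, 27), so from here the quotients repeat a_1, ..., a_8; the period length is 8.
So sqrt(316) = [17; (1, 3, 2, 8, 2, 3, 1, 34)] with period length k = 8.
k is even, so the fundamental solution of x^2 - 316y^2 = 1 is (p_{k-1}, q_{k-1}) = (p_7, q_7); compute convergents through index 7.
Convergents (p_i = a_i*p_{i-1} + p_{i-2}, q_i = a_i*q_{i-1} + q_{i-2} with p_{-2}=0, p_{-1}=1, q_{-2}=1, q_{-1}=0):
  i=0: a_0=17, p_0 = 17*1 + 0 = 17, q_0 = 17*0 + 1 = 1.
  i=1: a_1=1, p_1 = 1*17 + 1 = 18, q_1 = 1*1 + 0 = 1.
  i=2: a_2=3, p_2 = 3*18 + 17 = 71, q_2 = 3*1 + 1 = 4.
  i=3: a_3=2, p_3 = 2*71 + 18 = 160, q_3 = 2*4 + 1 = 9.
  i=4: a_4=8, p_4 = 8*160 + 71 = 1351, q_4 = 8*9 + 4 = 76.
  i=5: a_5=2, p_5 = 2*1351 + 160 = 2862, q_5 = 2*76 + 9 = 161.
  i=6: a_6=3, p_6 = 3*2862 + 1351 = 9937, q_6 = 3*161 + 76 = 559.
  i=7: a_7=1, p_7 = 1*9937 + 2862 = 12799, q_7 = 1*559 + 161 = 720.
Check: 12799^2 - 316*720^2 = 163814401 - 163814400 = 1, so (x, y) = (12799, 720) solves the equation, and by the theorem it is the least positive solution.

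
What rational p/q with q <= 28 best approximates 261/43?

Expand x = 261/43 as a continued fraction with the Euclidean algorithm:
  261 = 6*43 + 3, so a_0 = 6.
  43 = 14*3 + 1, so a_1 = 14.
  3 = 3*1 + 0, so a_2 = 3.
so x = [6; 14, 3].
Convergents (p_i = a_i*p_{i-1} + p_{i-2}, q_i = a_i*q_{i-1} + q_{i-2} with p_{-2}=0, p_{-1}=1, q_{-2}=1, q_{-1}=0), until the denominator exceeds 28:
  i=0: a_0=6, p_0 = 6*1 + 0 = 6, q_0 = 6*0 + 1 = 1.
  i=1: a_1=14, p_1 = 14*6 + 1 = 85, q_1 = 14*1 + 0 = 14.
  i=2: a_2=3, p_2 = 3*85 + 6 = 261, q_2 = 3*14 + 1 = 43.
q_2 = 43 > 28, so the last convergent with denominator <= 28 is p_1/q_1 = 85/14.
The closest fraction with denominator <= 28 is either p_1/q_1 or the intermediate fraction (k*p_1 + p_0)/(k*q_1 + q_0) with the largest k >= 1 whose denominator stays <= 28; these approach x as k grows, and every other convergent or intermediate fraction in range is farther away.
Largest k: floor((28 - q_0)/q_1) = floor((28 - 1)/14) = 1.
That gives (1*85 + 6)/(1*14 + 1) = 91/15.
Compare the errors: |x - 85/14| = |261*14 - 85*43|/(43*14) = 1/602, and |x - 91/15| = |261*15 - 91*43|/(43*15) = 2/645.
Cross-multiplying, 1*645 = 645 < 1204 = 2*602, so 1/602 is smaller: the convergent 85/14 is closer to x than 91/15.

85/14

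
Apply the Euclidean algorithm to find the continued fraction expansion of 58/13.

[4; 2, 6]

Run the Euclidean algorithm on 58 and 13; the successive quotients are the partial quotients a_0, a_1, ... (each step inverts the fractional part left over by the previous one):
  58 = 4*13 + 6, so a_0 = 4.
  13 = 2*6 + 1, so a_1 = 2.
  6 = 6*1 + 0, so a_2 = 6.
The remainder reaches 0 after 3 divisions, so the expansion has 3 partial quotients, read off in order.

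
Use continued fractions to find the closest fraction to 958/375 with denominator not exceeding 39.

Expand x = 958/375 as a continued fraction with the Euclidean algorithm:
  958 = 2*375 + 208, so a_0 = 2.
  375 = 1*208 + 167, so a_1 = 1.
  208 = 1*167 + 41, so a_2 = 1.
  167 = 4*41 + 3, so a_3 = 4.
  41 = 13*3 + 2, so a_4 = 13.
  3 = 1*2 + 1, so a_5 = 1.
  2 = 2*1 + 0, so a_6 = 2.
so x = [2; 1, 1, 4, 13, 1, 2].
Convergents (p_i = a_i*p_{i-1} + p_{i-2}, q_i = a_i*q_{i-1} + q_{i-2} with p_{-2}=0, p_{-1}=1, q_{-2}=1, q_{-1}=0), until the denominator exceeds 39:
  i=0: a_0=2, p_0 = 2*1 + 0 = 2, q_0 = 2*0 + 1 = 1.
  i=1: a_1=1, p_1 = 1*2 + 1 = 3, q_1 = 1*1 + 0 = 1.
  i=2: a_2=1, p_2 = 1*3 + 2 = 5, q_2 = 1*1 + 1 = 2.
  i=3: a_3=4, p_3 = 4*5 + 3 = 23, q_3 = 4*2 + 1 = 9.
  i=4: a_4=13, p_4 = 13*23 + 5 = 304, q_4 = 13*9 + 2 = 119.
q_4 = 119 > 39, so the last convergent with denominator <= 39 is p_3/q_3 = 23/9.
The closest fraction with denominator <= 39 is either p_3/q_3 or the intermediate fraction (k*p_3 + p_2)/(k*q_3 + q_2) with the largest k >= 1 whose denominator stays <= 39; these approach x as k grows, and every other convergent or intermediate fraction in range is farther away.
Largest k: floor((39 - q_2)/q_3) = floor((39 - 2)/9) = 4.
That gives (4*23 + 5)/(4*9 + 2) = 97/38.
Compare the errors: |x - 23/9| = |958*9 - 23*375|/(375*9) = 3/3375, and |x - 97/38| = |958*38 - 97*375|/(375*38) = 29/14250.
Cross-multiplying, 3*14250 = 42750 < 97875 = 29*3375, so 3/3375 is smaller: the convergent 23/9 is closer to x than 97/38.

23/9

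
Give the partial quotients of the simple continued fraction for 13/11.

[1; 5, 2]

Run the Euclidean algorithm on 13 and 11; the successive quotients are the partial quotients a_0, a_1, ... (each step inverts the fractional part left over by the previous one):
  13 = 1*11 + 2, so a_0 = 1.
  11 = 5*2 + 1, so a_1 = 5.
  2 = 2*1 + 0, so a_2 = 2.
The remainder reaches 0 after 3 divisions, so the expansion has 3 partial quotients, read off in order.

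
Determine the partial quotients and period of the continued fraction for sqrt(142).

[11; (1, 10, 1, 22)]

Write x_i = (sqrt(142) + m_i)/d_i with (m_0, d_0) = (0, 1). a_0 = floor(sqrt(142)) = 11, since 11^2 = 121 <= 142 < 144 = 12^2.
Iterate m_{i+1} = d_i*a_i - m_i, d_{i+1} = (142 - m_{i+1}^2)/d_i, a_{i+1} = floor((a_0 + m_{i+1})/d_{i+1}):
  m_1 = 1*11 - 0 = 11, d_1 = (142 - 11^2)/1 = 21/1 = 21, a_1 = floor((11 + 11)/21) = 1.
  m_2 = 21*1 - 11 = 10, d_2 = (142 - 10^2)/21 = 42/21 = 2, a_2 = floor((11 + 10)/2) = 10.
  m_3 = 2*10 - 10 = 10, d_3 = (142 - 10^2)/2 = 42/2 = 21, a_3 = floor((11 + 10)/21) = 1.
  m_4 = 21*1 - 10 = 11, d_4 = (142 - 11^2)/21 = 21/21 = 1, a_4 = floor((11 + 11)/1) = 22.
  m_5 = 1*22 - 11 = 11, d_5 = (142 - 11^2)/1 = 21/1 = 21: (m_5, d_5) = (m_1, d_1) = (11, 21), so from here the quotients repeat a_1, ..., a_4; the period length is 4.
Hence the expansion of sqrt(142) is a_0 = 11 followed by the repeating block 1, 10, 1, 22 (period 4).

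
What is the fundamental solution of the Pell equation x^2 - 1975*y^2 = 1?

(x, y) = (12799, 288)

First expand sqrt(1975) as a continued fraction. With x_i = (sqrt(1975) + m_i)/d_i and (m_0, d_0) = (0, 1): a_0 = floor(sqrt(1975)) = 44, since 44^2 = 1936 <= 1975 < 2025 = 45^2.
Iterate m_{i+1} = d_i*a_i - m_i, d_{i+1} = (1975 - m_{i+1}^2)/d_i, a_{i+1} = floor((a_0 + m_{i+1})/d_{i+1}):
  m_1 = 1*44 - 0 = 44, d_1 = (1975 - 44^2)/1 = 39/1 = 39, a_1 = floor((44 + 44)/39) = 2.
  m_2 = 39*2 - 44 = 34, d_2 = (1975 - 34^2)/39 = 819/39 = 21, a_2 = floor((44 + 34)/21) = 3.
  m_3 = 21*3 - 34 = 29, d_3 = (1975 - 29^2)/21 = 1134/21 = 54, a_3 = floor((44 + 29)/54) = 1.
  m_4 = 54*1 - 29 = 25, d_4 = (1975 - 25^2)/54 = 1350/54 = 25, a_4 = floor((44 + 25)/25) = 2.
  m_5 = 25*2 - 25 = 25, d_5 = (1975 - 25^2)/25 = 1350/25 = 54, a_5 = floor((44 + 25)/54) = 1.
  m_6 = 54*1 - 25 = 29, d_6 = (1975 - 29^2)/54 = 1134/54 = 21, a_6 = floor((44 + 29)/21) = 3.
  m_7 = 21*3 - 29 = 34, d_7 = (1975 - 34^2)/21 = 819/21 = 39, a_7 = floor((44 + 34)/39) = 2.
  m_8 = 39*2 - 34 = 44, d_8 = (1975 - 44^2)/39 = 39/39 = 1, a_8 = floor((44 + 44)/1) = 88.
  m_9 = 1*88 - 44 = 44, d_9 = (1975 - 44^2)/1 = 39/1 = 39: (m_9, d_9) = (m_1, d_1) = (44, 39), so from here the quotients repeat a_1, ..., a_8; the period length is 8.
So sqrt(1975) = [44; (2, 3, 1, 2, 1, 3, 2, 88)] with period length k = 8.
k is even, so the fundamental solution of x^2 - 1975y^2 = 1 is (p_{k-1}, q_{k-1}) = (p_7, q_7); compute convergents through index 7.
Convergents (p_i = a_i*p_{i-1} + p_{i-2}, q_i = a_i*q_{i-1} + q_{i-2} with p_{-2}=0, p_{-1}=1, q_{-2}=1, q_{-1}=0):
  i=0: a_0=44, p_0 = 44*1 + 0 = 44, q_0 = 44*0 + 1 = 1.
  i=1: a_1=2, p_1 = 2*44 + 1 = 89, q_1 = 2*1 + 0 = 2.
  i=2: a_2=3, p_2 = 3*89 + 44 = 311, q_2 = 3*2 + 1 = 7.
  i=3: a_3=1, p_3 = 1*311 + 89 = 400, q_3 = 1*7 + 2 = 9.
  i=4: a_4=2, p_4 = 2*400 + 311 = 1111, q_4 = 2*9 + 7 = 25.
  i=5: a_5=1, p_5 = 1*1111 + 400 = 1511, q_5 = 1*25 + 9 = 34.
  i=6: a_6=3, p_6 = 3*1511 + 1111 = 5644, q_6 = 3*34 + 25 = 127.
  i=7: a_7=2, p_7 = 2*5644 + 1511 = 12799, q_7 = 2*127 + 34 = 288.
Check: 12799^2 - 1975*288^2 = 163814401 - 163814400 = 1, so (x, y) = (12799, 288) solves the equation, and by the theorem it is the least positive solution.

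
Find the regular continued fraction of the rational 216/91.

Run the Euclidean algorithm on 216 and 91; the successive quotients are the partial quotients a_0, a_1, ... (each step inverts the fractional part left over by the previous one):
  216 = 2*91 + 34, so a_0 = 2.
  91 = 2*34 + 23, so a_1 = 2.
  34 = 1*23 + 11, so a_2 = 1.
  23 = 2*11 + 1, so a_3 = 2.
  11 = 11*1 + 0, so a_4 = 11.
The remainder reaches 0 after 5 divisions, so the expansion has 5 partial quotients, read off in order.

[2; 2, 1, 2, 11]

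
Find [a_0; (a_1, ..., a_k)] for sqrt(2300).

Write x_i = (sqrt(2300) + m_i)/d_i with (m_0, d_0) = (0, 1). a_0 = floor(sqrt(2300)) = 47, since 47^2 = 2209 <= 2300 < 2304 = 48^2.
Iterate m_{i+1} = d_i*a_i - m_i, d_{i+1} = (2300 - m_{i+1}^2)/d_i, a_{i+1} = floor((a_0 + m_{i+1})/d_{i+1}):
  m_1 = 1*47 - 0 = 47, d_1 = (2300 - 47^2)/1 = 91/1 = 91, a_1 = floor((47 + 47)/91) = 1.
  m_2 = 91*1 - 47 = 44, d_2 = (2300 - 44^2)/91 = 364/91 = 4, a_2 = floor((47 + 44)/4) = 22.
  m_3 = 4*22 - 44 = 44, d_3 = (2300 - 44^2)/4 = 364/4 = 91, a_3 = floor((47 + 44)/91) = 1.
  m_4 = 91*1 - 44 = 47, d_4 = (2300 - 47^2)/91 = 91/91 = 1, a_4 = floor((47 + 47)/1) = 94.
  m_5 = 1*94 - 47 = 47, d_5 = (2300 - 47^2)/1 = 91/1 = 91: (m_5, d_5) = (m_1, d_1) = (47, 91), so from here the quotients repeat a_1, ..., a_4; the period length is 4.
Hence the expansion of sqrt(2300) is a_0 = 47 followed by the repeating block 1, 22, 1, 94 (period 4).

[47; (1, 22, 1, 94)]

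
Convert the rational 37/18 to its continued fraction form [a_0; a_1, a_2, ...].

Run the Euclidean algorithm on 37 and 18; the successive quotients are the partial quotients a_0, a_1, ... (each step inverts the fractional part left over by the previous one):
  37 = 2*18 + 1, so a_0 = 2.
  18 = 18*1 + 0, so a_1 = 18.
The remainder reaches 0 after 2 divisions, so the expansion has 2 partial quotients, read off in order.

[2; 18]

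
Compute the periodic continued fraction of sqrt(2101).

[45; (1, 5, 8, 5, 1, 90)]

Write x_i = (sqrt(2101) + m_i)/d_i with (m_0, d_0) = (0, 1). a_0 = floor(sqrt(2101)) = 45, since 45^2 = 2025 <= 2101 < 2116 = 46^2.
Iterate m_{i+1} = d_i*a_i - m_i, d_{i+1} = (2101 - m_{i+1}^2)/d_i, a_{i+1} = floor((a_0 + m_{i+1})/d_{i+1}):
  m_1 = 1*45 - 0 = 45, d_1 = (2101 - 45^2)/1 = 76/1 = 76, a_1 = floor((45 + 45)/76) = 1.
  m_2 = 76*1 - 45 = 31, d_2 = (2101 - 31^2)/76 = 1140/76 = 15, a_2 = floor((45 + 31)/15) = 5.
  m_3 = 15*5 - 31 = 44, d_3 = (2101 - 44^2)/15 = 165/15 = 11, a_3 = floor((45 + 44)/11) = 8.
  m_4 = 11*8 - 44 = 44, d_4 = (2101 - 44^2)/11 = 165/11 = 15, a_4 = floor((45 + 44)/15) = 5.
  m_5 = 15*5 - 44 = 31, d_5 = (2101 - 31^2)/15 = 1140/15 = 76, a_5 = floor((45 + 31)/76) = 1.
  m_6 = 76*1 - 31 = 45, d_6 = (2101 - 45^2)/76 = 76/76 = 1, a_6 = floor((45 + 45)/1) = 90.
  m_7 = 1*90 - 45 = 45, d_7 = (2101 - 45^2)/1 = 76/1 = 76: (m_7, d_7) = (m_1, d_1) = (45, 76), so from here the quotients repeat a_1, ..., a_6; the period length is 6.
Hence the expansion of sqrt(2101) is a_0 = 45 followed by the repeating block 1, 5, 8, 5, 1, 90 (period 6).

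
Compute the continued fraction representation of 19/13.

Run the Euclidean algorithm on 19 and 13; the successive quotients are the partial quotients a_0, a_1, ... (each step inverts the fractional part left over by the previous one):
  19 = 1*13 + 6, so a_0 = 1.
  13 = 2*6 + 1, so a_1 = 2.
  6 = 6*1 + 0, so a_2 = 6.
The remainder reaches 0 after 3 divisions, so the expansion has 3 partial quotients, read off in order.

[1; 2, 6]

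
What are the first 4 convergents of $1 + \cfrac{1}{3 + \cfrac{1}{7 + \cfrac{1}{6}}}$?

1/1, 4/3, 29/22, 178/135

Using the convergent recurrence p_i = a_i*p_{i-1} + p_{i-2}, q_i = a_i*q_{i-1} + q_{i-2} with p_{-2}=0, p_{-1}=1, q_{-2}=1, q_{-1}=0:
  i=0: a_0=1, p_0 = 1*1 + 0 = 1, q_0 = 1*0 + 1 = 1.
  i=1: a_1=3, p_1 = 3*1 + 1 = 4, q_1 = 3*1 + 0 = 3.
  i=2: a_2=7, p_2 = 7*4 + 1 = 29, q_2 = 7*3 + 1 = 22.
  i=3: a_3=6, p_3 = 6*29 + 4 = 178, q_3 = 6*22 + 3 = 135.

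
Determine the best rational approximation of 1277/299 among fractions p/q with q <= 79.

Expand x = 1277/299 as a continued fraction with the Euclidean algorithm:
  1277 = 4*299 + 81, so a_0 = 4.
  299 = 3*81 + 56, so a_1 = 3.
  81 = 1*56 + 25, so a_2 = 1.
  56 = 2*25 + 6, so a_3 = 2.
  25 = 4*6 + 1, so a_4 = 4.
  6 = 6*1 + 0, so a_5 = 6.
so x = [4; 3, 1, 2, 4, 6].
Convergents (p_i = a_i*p_{i-1} + p_{i-2}, q_i = a_i*q_{i-1} + q_{i-2} with p_{-2}=0, p_{-1}=1, q_{-2}=1, q_{-1}=0), until the denominator exceeds 79:
  i=0: a_0=4, p_0 = 4*1 + 0 = 4, q_0 = 4*0 + 1 = 1.
  i=1: a_1=3, p_1 = 3*4 + 1 = 13, q_1 = 3*1 + 0 = 3.
  i=2: a_2=1, p_2 = 1*13 + 4 = 17, q_2 = 1*3 + 1 = 4.
  i=3: a_3=2, p_3 = 2*17 + 13 = 47, q_3 = 2*4 + 3 = 11.
  i=4: a_4=4, p_4 = 4*47 + 17 = 205, q_4 = 4*11 + 4 = 48.
  i=5: a_5=6, p_5 = 6*205 + 47 = 1277, q_5 = 6*48 + 11 = 299.
q_5 = 299 > 79, so the last convergent with denominator <= 79 is p_4/q_4 = 205/48.
The closest fraction with denominator <= 79 is either p_4/q_4 or the intermediate fraction (k*p_4 + p_3)/(k*q_4 + q_3) with the largest k >= 1 whose denominator stays <= 79; these approach x as k grows, and every other convergent or intermediate fraction in range is farther away.
Largest k: floor((79 - q_3)/q_4) = floor((79 - 11)/48) = 1.
That gives (1*205 + 47)/(1*48 + 11) = 252/59.
Compare the errors: |x - 205/48| = |1277*48 - 205*299|/(299*48) = 1/14352, and |x - 252/59| = |1277*59 - 252*299|/(299*59) = 5/17641.
Cross-multiplying, 1*17641 = 17641 < 71760 = 5*14352, so 1/14352 is smaller: the convergent 205/48 is closer to x than 252/59.

205/48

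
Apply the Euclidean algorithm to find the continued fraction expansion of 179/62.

Run the Euclidean algorithm on 179 and 62; the successive quotients are the partial quotients a_0, a_1, ... (each step inverts the fractional part left over by the previous one):
  179 = 2*62 + 55, so a_0 = 2.
  62 = 1*55 + 7, so a_1 = 1.
  55 = 7*7 + 6, so a_2 = 7.
  7 = 1*6 + 1, so a_3 = 1.
  6 = 6*1 + 0, so a_4 = 6.
The remainder reaches 0 after 5 divisions, so the expansion has 5 partial quotients, read off in order.

[2; 1, 7, 1, 6]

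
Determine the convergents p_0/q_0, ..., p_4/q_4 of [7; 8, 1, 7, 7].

7/1, 57/8, 64/9, 505/71, 3599/506

Using the convergent recurrence p_i = a_i*p_{i-1} + p_{i-2}, q_i = a_i*q_{i-1} + q_{i-2} with p_{-2}=0, p_{-1}=1, q_{-2}=1, q_{-1}=0:
  i=0: a_0=7, p_0 = 7*1 + 0 = 7, q_0 = 7*0 + 1 = 1.
  i=1: a_1=8, p_1 = 8*7 + 1 = 57, q_1 = 8*1 + 0 = 8.
  i=2: a_2=1, p_2 = 1*57 + 7 = 64, q_2 = 1*8 + 1 = 9.
  i=3: a_3=7, p_3 = 7*64 + 57 = 505, q_3 = 7*9 + 8 = 71.
  i=4: a_4=7, p_4 = 7*505 + 64 = 3599, q_4 = 7*71 + 9 = 506.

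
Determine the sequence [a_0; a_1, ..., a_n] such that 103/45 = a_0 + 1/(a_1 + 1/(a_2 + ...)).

Run the Euclidean algorithm on 103 and 45; the successive quotients are the partial quotients a_0, a_1, ... (each step inverts the fractional part left over by the previous one):
  103 = 2*45 + 13, so a_0 = 2.
  45 = 3*13 + 6, so a_1 = 3.
  13 = 2*6 + 1, so a_2 = 2.
  6 = 6*1 + 0, so a_3 = 6.
The remainder reaches 0 after 4 divisions, so the expansion has 4 partial quotients, read off in order.

[2; 3, 2, 6]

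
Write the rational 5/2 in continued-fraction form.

Run the Euclidean algorithm on 5 and 2; the successive quotients are the partial quotients a_0, a_1, ... (each step inverts the fractional part left over by the previous one):
  5 = 2*2 + 1, so a_0 = 2.
  2 = 2*1 + 0, so a_1 = 2.
The remainder reaches 0 after 2 divisions, so the expansion has 2 partial quotients, read off in order.

[2; 2]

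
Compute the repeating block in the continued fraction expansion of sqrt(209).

[14; (2, 5, 3, 2, 3, 5, 2, 28)]

Write x_i = (sqrt(209) + m_i)/d_i with (m_0, d_0) = (0, 1). a_0 = floor(sqrt(209)) = 14, since 14^2 = 196 <= 209 < 225 = 15^2.
Iterate m_{i+1} = d_i*a_i - m_i, d_{i+1} = (209 - m_{i+1}^2)/d_i, a_{i+1} = floor((a_0 + m_{i+1})/d_{i+1}):
  m_1 = 1*14 - 0 = 14, d_1 = (209 - 14^2)/1 = 13/1 = 13, a_1 = floor((14 + 14)/13) = 2.
  m_2 = 13*2 - 14 = 12, d_2 = (209 - 12^2)/13 = 65/13 = 5, a_2 = floor((14 + 12)/5) = 5.
  m_3 = 5*5 - 12 = 13, d_3 = (209 - 13^2)/5 = 40/5 = 8, a_3 = floor((14 + 13)/8) = 3.
  m_4 = 8*3 - 13 = 11, d_4 = (209 - 11^2)/8 = 88/8 = 11, a_4 = floor((14 + 11)/11) = 2.
  m_5 = 11*2 - 11 = 11, d_5 = (209 - 11^2)/11 = 88/11 = 8, a_5 = floor((14 + 11)/8) = 3.
  m_6 = 8*3 - 11 = 13, d_6 = (209 - 13^2)/8 = 40/8 = 5, a_6 = floor((14 + 13)/5) = 5.
  m_7 = 5*5 - 13 = 12, d_7 = (209 - 12^2)/5 = 65/5 = 13, a_7 = floor((14 + 12)/13) = 2.
  m_8 = 13*2 - 12 = 14, d_8 = (209 - 14^2)/13 = 13/13 = 1, a_8 = floor((14 + 14)/1) = 28.
  m_9 = 1*28 - 14 = 14, d_9 = (209 - 14^2)/1 = 13/1 = 13: (m_9, d_9) = (m_1, d_1) = (14, 13), so from here the quotients repeat a_1, ..., a_8; the period length is 8.
Hence the expansion of sqrt(209) is a_0 = 14 followed by the repeating block 2, 5, 3, 2, 3, 5, 2, 28 (period 8).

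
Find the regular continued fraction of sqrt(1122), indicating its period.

Write x_i = (sqrt(1122) + m_i)/d_i with (m_0, d_0) = (0, 1). a_0 = floor(sqrt(1122)) = 33, since 33^2 = 1089 <= 1122 < 1156 = 34^2.
Iterate m_{i+1} = d_i*a_i - m_i, d_{i+1} = (1122 - m_{i+1}^2)/d_i, a_{i+1} = floor((a_0 + m_{i+1})/d_{i+1}):
  m_1 = 1*33 - 0 = 33, d_1 = (1122 - 33^2)/1 = 33/1 = 33, a_1 = floor((33 + 33)/33) = 2.
  m_2 = 33*2 - 33 = 33, d_2 = (1122 - 33^2)/33 = 33/33 = 1, a_2 = floor((33 + 33)/1) = 66.
  m_3 = 1*66 - 33 = 33, d_3 = (1122 - 33^2)/1 = 33/1 = 33: (m_3, d_3) = (m_1, d_1) = (33, 33), so from here the quotients repeat a_1, a_2; the period length is 2.
Hence the expansion of sqrt(1122) is a_0 = 33 followed by the repeating block 2, 66 (period 2).

[33; (2, 66)]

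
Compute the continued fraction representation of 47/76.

[0; 1, 1, 1, 1, 1, 1, 1, 3]

Run the Euclidean algorithm on 47 and 76; the successive quotients are the partial quotients a_0, a_1, ... (each step inverts the fractional part left over by the previous one):
  47 = 0*76 + 47, so a_0 = 0.
  76 = 1*47 + 29, so a_1 = 1.
  47 = 1*29 + 18, so a_2 = 1.
  29 = 1*18 + 11, so a_3 = 1.
  18 = 1*11 + 7, so a_4 = 1.
  11 = 1*7 + 4, so a_5 = 1.
  7 = 1*4 + 3, so a_6 = 1.
  4 = 1*3 + 1, so a_7 = 1.
  3 = 3*1 + 0, so a_8 = 3.
The remainder reaches 0 after 9 divisions, so the expansion has 9 partial quotients, read off in order.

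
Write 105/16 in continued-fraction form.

[6; 1, 1, 3, 2]

Run the Euclidean algorithm on 105 and 16; the successive quotients are the partial quotients a_0, a_1, ... (each step inverts the fractional part left over by the previous one):
  105 = 6*16 + 9, so a_0 = 6.
  16 = 1*9 + 7, so a_1 = 1.
  9 = 1*7 + 2, so a_2 = 1.
  7 = 3*2 + 1, so a_3 = 3.
  2 = 2*1 + 0, so a_4 = 2.
The remainder reaches 0 after 5 divisions, so the expansion has 5 partial quotients, read off in order.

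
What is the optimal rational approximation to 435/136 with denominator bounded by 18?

Expand x = 435/136 as a continued fraction with the Euclidean algorithm:
  435 = 3*136 + 27, so a_0 = 3.
  136 = 5*27 + 1, so a_1 = 5.
  27 = 27*1 + 0, so a_2 = 27.
so x = [3; 5, 27].
Convergents (p_i = a_i*p_{i-1} + p_{i-2}, q_i = a_i*q_{i-1} + q_{i-2} with p_{-2}=0, p_{-1}=1, q_{-2}=1, q_{-1}=0), until the denominator exceeds 18:
  i=0: a_0=3, p_0 = 3*1 + 0 = 3, q_0 = 3*0 + 1 = 1.
  i=1: a_1=5, p_1 = 5*3 + 1 = 16, q_1 = 5*1 + 0 = 5.
  i=2: a_2=27, p_2 = 27*16 + 3 = 435, q_2 = 27*5 + 1 = 136.
q_2 = 136 > 18, so the last convergent with denominator <= 18 is p_1/q_1 = 16/5.
The closest fraction with denominator <= 18 is either p_1/q_1 or the intermediate fraction (k*p_1 + p_0)/(k*q_1 + q_0) with the largest k >= 1 whose denominator stays <= 18; these approach x as k grows, and every other convergent or intermediate fraction in range is farther away.
Largest k: floor((18 - q_0)/q_1) = floor((18 - 1)/5) = 3.
That gives (3*16 + 3)/(3*5 + 1) = 51/16.
Compare the errors: |x - 16/5| = |435*5 - 16*136|/(136*5) = 1/680, and |x - 51/16| = |435*16 - 51*136|/(136*16) = 24/2176.
Cross-multiplying, 1*2176 = 2176 < 16320 = 24*680, so 1/680 is smaller: the convergent 16/5 is closer to x than 51/16.

16/5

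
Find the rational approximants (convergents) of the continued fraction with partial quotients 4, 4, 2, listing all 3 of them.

4/1, 17/4, 38/9

Using the convergent recurrence p_i = a_i*p_{i-1} + p_{i-2}, q_i = a_i*q_{i-1} + q_{i-2} with p_{-2}=0, p_{-1}=1, q_{-2}=1, q_{-1}=0:
  i=0: a_0=4, p_0 = 4*1 + 0 = 4, q_0 = 4*0 + 1 = 1.
  i=1: a_1=4, p_1 = 4*4 + 1 = 17, q_1 = 4*1 + 0 = 4.
  i=2: a_2=2, p_2 = 2*17 + 4 = 38, q_2 = 2*4 + 1 = 9.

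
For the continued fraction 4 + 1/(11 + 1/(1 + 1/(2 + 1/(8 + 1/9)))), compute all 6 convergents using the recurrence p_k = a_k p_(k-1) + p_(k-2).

4/1, 45/11, 49/12, 143/35, 1193/292, 10880/2663

Using the convergent recurrence p_i = a_i*p_{i-1} + p_{i-2}, q_i = a_i*q_{i-1} + q_{i-2} with p_{-2}=0, p_{-1}=1, q_{-2}=1, q_{-1}=0:
  i=0: a_0=4, p_0 = 4*1 + 0 = 4, q_0 = 4*0 + 1 = 1.
  i=1: a_1=11, p_1 = 11*4 + 1 = 45, q_1 = 11*1 + 0 = 11.
  i=2: a_2=1, p_2 = 1*45 + 4 = 49, q_2 = 1*11 + 1 = 12.
  i=3: a_3=2, p_3 = 2*49 + 45 = 143, q_3 = 2*12 + 11 = 35.
  i=4: a_4=8, p_4 = 8*143 + 49 = 1193, q_4 = 8*35 + 12 = 292.
  i=5: a_5=9, p_5 = 9*1193 + 143 = 10880, q_5 = 9*292 + 35 = 2663.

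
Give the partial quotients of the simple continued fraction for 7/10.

Run the Euclidean algorithm on 7 and 10; the successive quotients are the partial quotients a_0, a_1, ... (each step inverts the fractional part left over by the previous one):
  7 = 0*10 + 7, so a_0 = 0.
  10 = 1*7 + 3, so a_1 = 1.
  7 = 2*3 + 1, so a_2 = 2.
  3 = 3*1 + 0, so a_3 = 3.
The remainder reaches 0 after 4 divisions, so the expansion has 4 partial quotients, read off in order.

[0; 1, 2, 3]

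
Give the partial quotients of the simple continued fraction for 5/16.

Run the Euclidean algorithm on 5 and 16; the successive quotients are the partial quotients a_0, a_1, ... (each step inverts the fractional part left over by the previous one):
  5 = 0*16 + 5, so a_0 = 0.
  16 = 3*5 + 1, so a_1 = 3.
  5 = 5*1 + 0, so a_2 = 5.
The remainder reaches 0 after 3 divisions, so the expansion has 3 partial quotients, read off in order.

[0; 3, 5]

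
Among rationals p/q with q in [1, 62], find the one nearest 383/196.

43/22

Expand x = 383/196 as a continued fraction with the Euclidean algorithm:
  383 = 1*196 + 187, so a_0 = 1.
  196 = 1*187 + 9, so a_1 = 1.
  187 = 20*9 + 7, so a_2 = 20.
  9 = 1*7 + 2, so a_3 = 1.
  7 = 3*2 + 1, so a_4 = 3.
  2 = 2*1 + 0, so a_5 = 2.
so x = [1; 1, 20, 1, 3, 2].
Convergents (p_i = a_i*p_{i-1} + p_{i-2}, q_i = a_i*q_{i-1} + q_{i-2} with p_{-2}=0, p_{-1}=1, q_{-2}=1, q_{-1}=0), until the denominator exceeds 62:
  i=0: a_0=1, p_0 = 1*1 + 0 = 1, q_0 = 1*0 + 1 = 1.
  i=1: a_1=1, p_1 = 1*1 + 1 = 2, q_1 = 1*1 + 0 = 1.
  i=2: a_2=20, p_2 = 20*2 + 1 = 41, q_2 = 20*1 + 1 = 21.
  i=3: a_3=1, p_3 = 1*41 + 2 = 43, q_3 = 1*21 + 1 = 22.
  i=4: a_4=3, p_4 = 3*43 + 41 = 170, q_4 = 3*22 + 21 = 87.
q_4 = 87 > 62, so the last convergent with denominator <= 62 is p_3/q_3 = 43/22.
The closest fraction with denominator <= 62 is either p_3/q_3 or the intermediate fraction (k*p_3 + p_2)/(k*q_3 + q_2) with the largest k >= 1 whose denominator stays <= 62; these approach x as k grows, and every other convergent or intermediate fraction in range is farther away.
Largest k: floor((62 - q_2)/q_3) = floor((62 - 21)/22) = 1.
That gives (1*43 + 41)/(1*22 + 21) = 84/43.
Compare the errors: |x - 43/22| = |383*22 - 43*196|/(196*22) = 2/4312, and |x - 84/43| = |383*43 - 84*196|/(196*43) = 5/8428.
Cross-multiplying, 2*8428 = 16856 < 21560 = 5*4312, so 2/4312 is smaller: the convergent 43/22 is closer to x than 84/43.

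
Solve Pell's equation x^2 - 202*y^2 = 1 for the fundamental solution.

First expand sqrt(202) as a continued fraction. With x_i = (sqrt(202) + m_i)/d_i and (m_0, d_0) = (0, 1): a_0 = floor(sqrt(202)) = 14, since 14^2 = 196 <= 202 < 225 = 15^2.
Iterate m_{i+1} = d_i*a_i - m_i, d_{i+1} = (202 - m_{i+1}^2)/d_i, a_{i+1} = floor((a_0 + m_{i+1})/d_{i+1}):
  m_1 = 1*14 - 0 = 14, d_1 = (202 - 14^2)/1 = 6/1 = 6, a_1 = floor((14 + 14)/6) = 4.
  m_2 = 6*4 - 14 = 10, d_2 = (202 - 10^2)/6 = 102/6 = 17, a_2 = floor((14 + 10)/17) = 1.
  m_3 = 17*1 - 10 = 7, d_3 = (202 - 7^2)/17 = 153/17 = 9, a_3 = floor((14 + 7)/9) = 2.
  m_4 = 9*2 - 7 = 11, d_4 = (202 - 11^2)/9 = 81/9 = 9, a_4 = floor((14 + 11)/9) = 2.
  m_5 = 9*2 - 11 = 7, d_5 = (202 - 7^2)/9 = 153/9 = 17, a_5 = floor((14 + 7)/17) = 1.
  m_6 = 17*1 - 7 = 10, d_6 = (202 - 10^2)/17 = 102/17 = 6, a_6 = floor((14 + 10)/6) = 4.
  m_7 = 6*4 - 10 = 14, d_7 = (202 - 14^2)/6 = 6/6 = 1, a_7 = floor((14 + 14)/1) = 28.
  m_8 = 1*28 - 14 = 14, d_8 = (202 - 14^2)/1 = 6/1 = 6: (m_8, d_8) = (m_1, d_1) = (14, 6), so from here the quotients repeat a_1, ..., a_7; the period length is 7.
So sqrt(202) = [14; (4, 1, 2, 2, 1, 4, 28)] with period length k = 7.
k is odd, so (p_{k-1}, q_{k-1}) only solves x^2 - 202y^2 = -1 and the fundamental solution of x^2 - 202y^2 = 1 is (p_{2k-1}, q_{2k-1}) = (p_13, q_13); compute convergents through index 13, running through the period twice.
Convergents (p_i = a_i*p_{i-1} + p_{i-2}, q_i = a_i*q_{i-1} + q_{i-2} with p_{-2}=0, p_{-1}=1, q_{-2}=1, q_{-1}=0):
  i=0: a_0=14, p_0 = 14*1 + 0 = 14, q_0 = 14*0 + 1 = 1.
  i=1: a_1=4, p_1 = 4*14 + 1 = 57, q_1 = 4*1 + 0 = 4.
  i=2: a_2=1, p_2 = 1*57 + 14 = 71, q_2 = 1*4 + 1 = 5.
  i=3: a_3=2, p_3 = 2*71 + 57 = 199, q_3 = 2*5 + 4 = 14.
  i=4: a_4=2, p_4 = 2*199 + 71 = 469, q_4 = 2*14 + 5 = 33.
  i=5: a_5=1, p_5 = 1*469 + 199 = 668, q_5 = 1*33 + 14 = 47.
  i=6: a_6=4, p_6 = 4*668 + 469 = 3141, q_6 = 4*47 + 33 = 221.
  i=7: a_7=28, p_7 = 28*3141 + 668 = 88616, q_7 = 28*221 + 47 = 6235.
  i=8: a_8=4, p_8 = 4*88616 + 3141 = 357605, q_8 = 4*6235 + 221 = 25161.
  i=9: a_9=1, p_9 = 1*357605 + 88616 = 446221, q_9 = 1*25161 + 6235 = 31396.
  i=10: a_10=2, p_10 = 2*446221 + 357605 = 1250047, q_10 = 2*31396 + 25161 = 87953.
  i=11: a_11=2, p_11 = 2*1250047 + 446221 = 2946315, q_11 = 2*87953 + 31396 = 207302.
  i=12: a_12=1, p_12 = 1*2946315 + 1250047 = 4196362, q_12 = 1*207302 + 87953 = 295255.
  i=13: a_13=4, p_13 = 4*4196362 + 2946315 = 19731763, q_13 = 4*295255 + 207302 = 1388322.
Indeed p_6^2 - 202*q_6^2 = 9865881 - 9865882 = -1, not +1.
Check: 19731763^2 - 202*1388322^2 = 389342471088169 - 389342471088168 = 1, so (x, y) = (19731763, 1388322) solves the equation, and by the theorem it is the least positive solution.

(x, y) = (19731763, 1388322)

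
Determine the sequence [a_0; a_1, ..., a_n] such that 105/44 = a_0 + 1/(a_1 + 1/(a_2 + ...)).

Run the Euclidean algorithm on 105 and 44; the successive quotients are the partial quotients a_0, a_1, ... (each step inverts the fractional part left over by the previous one):
  105 = 2*44 + 17, so a_0 = 2.
  44 = 2*17 + 10, so a_1 = 2.
  17 = 1*10 + 7, so a_2 = 1.
  10 = 1*7 + 3, so a_3 = 1.
  7 = 2*3 + 1, so a_4 = 2.
  3 = 3*1 + 0, so a_5 = 3.
The remainder reaches 0 after 6 divisions, so the expansion has 6 partial quotients, read off in order.

[2; 2, 1, 1, 2, 3]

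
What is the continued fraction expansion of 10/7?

[1; 2, 3]

Run the Euclidean algorithm on 10 and 7; the successive quotients are the partial quotients a_0, a_1, ... (each step inverts the fractional part left over by the previous one):
  10 = 1*7 + 3, so a_0 = 1.
  7 = 2*3 + 1, so a_1 = 2.
  3 = 3*1 + 0, so a_2 = 3.
The remainder reaches 0 after 3 divisions, so the expansion has 3 partial quotients, read off in order.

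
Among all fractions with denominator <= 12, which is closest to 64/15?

Expand x = 64/15 as a continued fraction with the Euclidean algorithm:
  64 = 4*15 + 4, so a_0 = 4.
  15 = 3*4 + 3, so a_1 = 3.
  4 = 1*3 + 1, so a_2 = 1.
  3 = 3*1 + 0, so a_3 = 3.
so x = [4; 3, 1, 3].
Convergents (p_i = a_i*p_{i-1} + p_{i-2}, q_i = a_i*q_{i-1} + q_{i-2} with p_{-2}=0, p_{-1}=1, q_{-2}=1, q_{-1}=0), until the denominator exceeds 12:
  i=0: a_0=4, p_0 = 4*1 + 0 = 4, q_0 = 4*0 + 1 = 1.
  i=1: a_1=3, p_1 = 3*4 + 1 = 13, q_1 = 3*1 + 0 = 3.
  i=2: a_2=1, p_2 = 1*13 + 4 = 17, q_2 = 1*3 + 1 = 4.
  i=3: a_3=3, p_3 = 3*17 + 13 = 64, q_3 = 3*4 + 3 = 15.
q_3 = 15 > 12, so the last convergent with denominator <= 12 is p_2/q_2 = 17/4.
The closest fraction with denominator <= 12 is either p_2/q_2 or the intermediate fraction (k*p_2 + p_1)/(k*q_2 + q_1) with the largest k >= 1 whose denominator stays <= 12; these approach x as k grows, and every other convergent or intermediate fraction in range is farther away.
Largest k: floor((12 - q_1)/q_2) = floor((12 - 3)/4) = 2.
That gives (2*17 + 13)/(2*4 + 3) = 47/11.
Compare the errors: |x - 17/4| = |64*4 - 17*15|/(15*4) = 1/60, and |x - 47/11| = |64*11 - 47*15|/(15*11) = 1/165.
Cross-multiplying, 1*60 = 60 < 165 = 1*165, so 1/165 is smaller: the intermediate fraction 47/11 is closer to x than 17/4.

47/11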